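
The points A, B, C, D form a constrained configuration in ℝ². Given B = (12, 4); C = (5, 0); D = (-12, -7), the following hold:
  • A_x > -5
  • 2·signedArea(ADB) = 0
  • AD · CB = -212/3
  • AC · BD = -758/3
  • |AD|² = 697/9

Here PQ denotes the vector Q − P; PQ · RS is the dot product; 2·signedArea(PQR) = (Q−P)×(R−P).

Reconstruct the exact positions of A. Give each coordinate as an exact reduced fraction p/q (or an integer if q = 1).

A = (-4, -10/3)

1. A_x = -4  [2·signedArea(ADB) = 0 ∩ AD · CB = -212/3]
2. A_y = -10/3  [2·signedArea(ADB) = 0 ∩ AD · CB = -212/3]
   → A = (-4, -10/3)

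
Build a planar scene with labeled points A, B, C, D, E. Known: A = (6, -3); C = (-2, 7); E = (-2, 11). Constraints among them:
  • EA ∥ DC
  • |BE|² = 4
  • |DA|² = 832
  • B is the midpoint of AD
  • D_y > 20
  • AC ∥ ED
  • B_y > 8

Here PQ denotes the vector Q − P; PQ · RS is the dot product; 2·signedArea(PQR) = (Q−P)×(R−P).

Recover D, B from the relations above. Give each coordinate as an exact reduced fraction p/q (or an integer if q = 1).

B = (-2, 9)
D = (-10, 21)

1. D_x = -10  [EA ∥ DC ∩ AC ∥ ED]
2. D_y = 21  [EA ∥ DC ∩ AC ∥ ED]
   → D = (-10, 21)
3. B_x = -2  [B is the midpoint of AD]
4. B_y = 9  [B is the midpoint of AD]
   → B = (-2, 9)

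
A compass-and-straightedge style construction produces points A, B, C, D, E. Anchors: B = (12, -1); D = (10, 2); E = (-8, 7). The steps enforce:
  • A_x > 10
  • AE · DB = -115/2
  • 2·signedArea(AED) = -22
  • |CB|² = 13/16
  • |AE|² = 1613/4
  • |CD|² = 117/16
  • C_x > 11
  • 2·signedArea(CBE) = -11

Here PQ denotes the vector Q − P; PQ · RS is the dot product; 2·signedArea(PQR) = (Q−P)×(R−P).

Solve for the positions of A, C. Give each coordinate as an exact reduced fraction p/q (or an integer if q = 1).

A = (11, 1/2)
C = (23/2, -1/4)

1. A_x = 11  [AE · DB = -115/2 ∩ 2·signedArea(AED) = -22]
2. A_y = 1/2  [AE · DB = -115/2 ∩ 2·signedArea(AED) = -22]
   → A = (11, 1/2)
3. C_x = 23/2  [line -8·x + -20·y + 87 = 0 ∩ |CD|² = 117/16]
4. C_y = -1/4  [line -8·x + -20·y + 87 = 0 ∩ |CD|² = 117/16]
   → C = (23/2, -1/4)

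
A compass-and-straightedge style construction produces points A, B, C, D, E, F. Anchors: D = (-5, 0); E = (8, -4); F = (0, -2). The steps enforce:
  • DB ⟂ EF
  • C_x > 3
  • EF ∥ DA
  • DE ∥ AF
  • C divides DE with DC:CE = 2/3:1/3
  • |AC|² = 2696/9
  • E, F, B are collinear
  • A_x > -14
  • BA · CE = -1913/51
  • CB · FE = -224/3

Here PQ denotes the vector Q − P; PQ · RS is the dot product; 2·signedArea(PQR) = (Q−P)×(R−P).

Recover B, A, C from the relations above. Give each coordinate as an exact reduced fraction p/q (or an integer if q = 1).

A = (-13, 2)
B = (-88/17, -12/17)
C = (11/3, -8/3)

1. B_x = -88/17  [E, F, B are collinear ∩ DB ⟂ EF]
2. B_y = -12/17  [E, F, B are collinear ∩ DB ⟂ EF]
   → B = (-88/17, -12/17)
3. A_x = -13  [DE ∥ AF ∩ EF ∥ DA]
4. A_y = 2  [DE ∥ AF ∩ EF ∥ DA]
   → A = (-13, 2)
5. C_x = 11/3  [C divides DE with DC:CE = 2/3:1/3]
6. C_y = -8/3  [C divides DE with DC:CE = 2/3:1/3]
   → C = (11/3, -8/3)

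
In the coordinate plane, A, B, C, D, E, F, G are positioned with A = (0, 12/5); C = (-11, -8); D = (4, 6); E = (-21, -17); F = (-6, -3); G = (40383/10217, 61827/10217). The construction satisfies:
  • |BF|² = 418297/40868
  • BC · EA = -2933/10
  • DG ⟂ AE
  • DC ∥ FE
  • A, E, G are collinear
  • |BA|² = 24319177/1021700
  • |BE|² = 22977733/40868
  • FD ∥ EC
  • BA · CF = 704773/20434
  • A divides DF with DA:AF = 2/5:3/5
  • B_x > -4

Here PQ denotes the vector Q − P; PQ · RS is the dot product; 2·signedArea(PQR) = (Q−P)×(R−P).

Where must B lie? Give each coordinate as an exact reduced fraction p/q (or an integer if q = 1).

B = (-36002/10217, -19909/20434)

1. B_x = -36002/10217  [BA · CF = 704773/20434 ∩ BC · EA = -2933/10]
2. B_y = -19909/20434  [BA · CF = 704773/20434 ∩ BC · EA = -2933/10]
   → B = (-36002/10217, -19909/20434)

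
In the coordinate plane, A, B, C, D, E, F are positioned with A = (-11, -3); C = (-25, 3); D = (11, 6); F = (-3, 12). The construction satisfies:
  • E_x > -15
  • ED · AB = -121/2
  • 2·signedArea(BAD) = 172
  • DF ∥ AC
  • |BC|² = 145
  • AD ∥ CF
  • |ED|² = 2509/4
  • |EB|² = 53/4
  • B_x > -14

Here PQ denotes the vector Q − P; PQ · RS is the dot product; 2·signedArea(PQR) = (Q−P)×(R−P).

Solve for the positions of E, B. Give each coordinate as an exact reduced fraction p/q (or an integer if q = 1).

B = (-13, 4)
E = (-14, 15/2)

1. B_x = -13  [line -9·x + 22·y + -205 = 0 ∩ |BC|² = 145]
2. B_y = 4  [line -9·x + 22·y + -205 = 0 ∩ |BC|² = 145]
   → B = (-13, 4)
3. E_x = -14  [line 2·x + -7·y + 161/2 = 0 ∩ |EB|² = 53/4]
4. E_y = 15/2  [line 2·x + -7·y + 161/2 = 0 ∩ |EB|² = 53/4]
   → E = (-14, 15/2)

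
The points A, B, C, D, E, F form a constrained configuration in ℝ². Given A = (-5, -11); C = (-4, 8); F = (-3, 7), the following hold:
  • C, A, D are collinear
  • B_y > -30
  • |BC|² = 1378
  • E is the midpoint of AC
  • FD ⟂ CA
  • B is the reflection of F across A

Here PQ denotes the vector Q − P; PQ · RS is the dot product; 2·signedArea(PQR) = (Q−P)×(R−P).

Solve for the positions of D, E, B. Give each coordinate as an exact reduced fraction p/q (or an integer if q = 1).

1. D_x = -733/181  [C, A, D are collinear ∩ FD ⟂ CA]
2. D_y = 1277/181  [C, A, D are collinear ∩ FD ⟂ CA]
   → D = (-733/181, 1277/181)
3. E_x = -9/2  [E is the midpoint of AC]
4. E_y = -3/2  [E is the midpoint of AC]
   → E = (-9/2, -3/2)
5. B_x = -7  [B is the reflection of F across A]
6. B_y = -29  [B is the reflection of F across A]
   → B = (-7, -29)

B = (-7, -29)
D = (-733/181, 1277/181)
E = (-9/2, -3/2)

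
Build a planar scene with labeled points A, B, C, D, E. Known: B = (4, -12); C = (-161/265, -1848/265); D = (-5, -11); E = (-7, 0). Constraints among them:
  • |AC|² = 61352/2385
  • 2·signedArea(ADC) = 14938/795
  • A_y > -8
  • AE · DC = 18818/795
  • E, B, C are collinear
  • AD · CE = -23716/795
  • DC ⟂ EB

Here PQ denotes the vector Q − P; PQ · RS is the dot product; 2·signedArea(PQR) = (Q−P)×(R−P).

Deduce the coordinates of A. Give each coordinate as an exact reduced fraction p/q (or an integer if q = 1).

1. A_x = -17/3  [2·signedArea(ADC) = 14938/795 ∩ AE · DC = 18818/795]
2. A_y = -22/3  [2·signedArea(ADC) = 14938/795 ∩ AE · DC = 18818/795]
   → A = (-17/3, -22/3)

A = (-17/3, -22/3)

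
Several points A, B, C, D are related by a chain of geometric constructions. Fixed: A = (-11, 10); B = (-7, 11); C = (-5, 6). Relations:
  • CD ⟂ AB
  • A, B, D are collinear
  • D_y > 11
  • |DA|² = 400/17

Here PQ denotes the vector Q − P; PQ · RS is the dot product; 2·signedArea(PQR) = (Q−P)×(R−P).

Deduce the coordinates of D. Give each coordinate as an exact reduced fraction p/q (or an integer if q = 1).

1. D_x = -107/17  [A, B, D are collinear ∩ CD ⟂ AB]
2. D_y = 190/17  [A, B, D are collinear ∩ CD ⟂ AB]
   → D = (-107/17, 190/17)

D = (-107/17, 190/17)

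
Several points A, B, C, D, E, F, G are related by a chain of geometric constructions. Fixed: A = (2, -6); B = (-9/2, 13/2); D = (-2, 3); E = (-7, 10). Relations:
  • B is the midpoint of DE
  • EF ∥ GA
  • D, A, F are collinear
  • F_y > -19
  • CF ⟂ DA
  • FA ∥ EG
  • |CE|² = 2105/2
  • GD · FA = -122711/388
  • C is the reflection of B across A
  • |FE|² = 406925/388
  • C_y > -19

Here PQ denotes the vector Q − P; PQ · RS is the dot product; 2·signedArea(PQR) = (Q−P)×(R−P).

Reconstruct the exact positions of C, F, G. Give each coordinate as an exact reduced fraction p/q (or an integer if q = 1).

C = (17/2, -37/2)
F = (748/97, -3657/194)
G = (-1233/97, 4433/194)

1. C_x = 17/2  [C is the reflection of B across A]
2. C_y = -37/2  [C is the reflection of B across A]
   → C = (17/2, -37/2)
3. F_x = 748/97  [D, A, F are collinear ∩ CF ⟂ DA]
4. F_y = -3657/194  [D, A, F are collinear ∩ CF ⟂ DA]
   → F = (748/97, -3657/194)
5. G_x = -1233/97  [EF ∥ GA ∩ FA ∥ EG]
6. G_y = 4433/194  [EF ∥ GA ∩ FA ∥ EG]
   → G = (-1233/97, 4433/194)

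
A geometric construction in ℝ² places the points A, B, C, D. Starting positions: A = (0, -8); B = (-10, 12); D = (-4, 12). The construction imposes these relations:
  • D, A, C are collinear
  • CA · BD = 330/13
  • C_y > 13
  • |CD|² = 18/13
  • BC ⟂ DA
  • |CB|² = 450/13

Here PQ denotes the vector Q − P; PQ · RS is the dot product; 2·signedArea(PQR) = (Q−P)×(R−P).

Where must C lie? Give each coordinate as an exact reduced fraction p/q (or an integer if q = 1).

1. C_x = -55/13  [D, A, C are collinear ∩ BC ⟂ DA]
2. C_y = 171/13  [D, A, C are collinear ∩ BC ⟂ DA]
   → C = (-55/13, 171/13)

C = (-55/13, 171/13)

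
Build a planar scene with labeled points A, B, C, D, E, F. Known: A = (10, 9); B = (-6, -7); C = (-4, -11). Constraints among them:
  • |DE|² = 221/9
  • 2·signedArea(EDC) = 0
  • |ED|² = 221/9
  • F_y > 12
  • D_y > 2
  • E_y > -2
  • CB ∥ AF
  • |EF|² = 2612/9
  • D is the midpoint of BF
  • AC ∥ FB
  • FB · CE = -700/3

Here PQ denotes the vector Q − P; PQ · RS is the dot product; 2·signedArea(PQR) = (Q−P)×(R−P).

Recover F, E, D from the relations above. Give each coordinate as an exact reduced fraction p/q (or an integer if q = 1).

1. F_x = 8  [AC ∥ FB ∩ CB ∥ AF]
2. F_y = 13  [AC ∥ FB ∩ CB ∥ AF]
   → F = (8, 13)
3. D_x = 1  [D is the midpoint of BF]
4. D_y = 3  [D is the midpoint of BF]
   → D = (1, 3)
5. E_x = -2/3  [2·signedArea(EDC) = 0 ∩ FB · CE = -700/3]
6. E_y = -5/3  [2·signedArea(EDC) = 0 ∩ FB · CE = -700/3]
   → E = (-2/3, -5/3)

D = (1, 3)
E = (-2/3, -5/3)
F = (8, 13)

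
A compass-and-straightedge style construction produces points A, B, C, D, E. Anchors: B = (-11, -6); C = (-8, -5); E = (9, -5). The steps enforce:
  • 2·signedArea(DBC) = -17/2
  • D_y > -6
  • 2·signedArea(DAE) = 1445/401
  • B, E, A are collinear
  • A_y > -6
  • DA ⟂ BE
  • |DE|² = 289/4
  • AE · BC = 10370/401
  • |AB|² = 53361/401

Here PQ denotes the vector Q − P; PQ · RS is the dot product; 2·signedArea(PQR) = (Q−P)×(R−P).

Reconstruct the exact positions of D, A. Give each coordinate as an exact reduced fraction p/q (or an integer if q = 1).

A = (209/401, -2175/401)
D = (1/2, -5)

1. A_x = 209/401  [B, E, A are collinear ∩ AE · BC = 10370/401]
2. A_y = -2175/401  [B, E, A are collinear ∩ AE · BC = 10370/401]
   → A = (209/401, -2175/401)
3. D_x = 1/2  [2·signedArea(DAE) = 1445/401 ∩ DA ⟂ BE]
4. D_y = -5  [2·signedArea(DAE) = 1445/401 ∩ DA ⟂ BE]
   → D = (1/2, -5)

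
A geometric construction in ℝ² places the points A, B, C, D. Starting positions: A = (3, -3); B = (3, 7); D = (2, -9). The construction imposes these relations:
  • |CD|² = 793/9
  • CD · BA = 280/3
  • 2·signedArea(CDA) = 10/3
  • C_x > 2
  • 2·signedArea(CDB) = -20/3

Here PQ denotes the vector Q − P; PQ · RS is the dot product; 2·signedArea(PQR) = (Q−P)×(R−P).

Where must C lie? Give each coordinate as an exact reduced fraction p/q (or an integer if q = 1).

1. C_x = 3  [2·signedArea(CDB) = -20/3 ∩ 2·signedArea(CDA) = 10/3]
2. C_y = 1/3  [2·signedArea(CDB) = -20/3 ∩ 2·signedArea(CDA) = 10/3]
   → C = (3, 1/3)

C = (3, 1/3)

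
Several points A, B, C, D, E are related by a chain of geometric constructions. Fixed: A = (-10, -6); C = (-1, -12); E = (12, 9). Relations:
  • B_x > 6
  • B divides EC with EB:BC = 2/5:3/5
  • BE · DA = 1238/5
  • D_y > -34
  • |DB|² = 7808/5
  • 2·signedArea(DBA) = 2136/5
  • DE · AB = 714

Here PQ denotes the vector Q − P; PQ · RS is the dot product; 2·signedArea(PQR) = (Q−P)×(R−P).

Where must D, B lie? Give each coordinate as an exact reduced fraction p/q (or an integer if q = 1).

1. B_x = 34/5  [B divides EC with EB:BC = 2/5:3/5]
2. B_y = 3/5  [B divides EC with EB:BC = 2/5:3/5]
   → B = (34/5, 3/5)
3. D_x = -14  [2·signedArea(DBA) = 2136/5 ∩ DE · AB = 714]
4. D_y = -33  [2·signedArea(DBA) = 2136/5 ∩ DE · AB = 714]
   → D = (-14, -33)

B = (34/5, 3/5)
D = (-14, -33)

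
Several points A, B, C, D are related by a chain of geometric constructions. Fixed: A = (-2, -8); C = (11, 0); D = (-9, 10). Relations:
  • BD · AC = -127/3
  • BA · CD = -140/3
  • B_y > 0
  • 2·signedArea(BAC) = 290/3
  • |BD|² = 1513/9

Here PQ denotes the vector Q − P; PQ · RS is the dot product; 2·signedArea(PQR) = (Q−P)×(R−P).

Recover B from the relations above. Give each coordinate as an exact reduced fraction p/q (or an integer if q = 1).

1. B_x = 0  [BD · AC = -127/3 ∩ BA · CD = -140/3]
2. B_y = 2/3  [BD · AC = -127/3 ∩ BA · CD = -140/3]
   → B = (0, 2/3)

B = (0, 2/3)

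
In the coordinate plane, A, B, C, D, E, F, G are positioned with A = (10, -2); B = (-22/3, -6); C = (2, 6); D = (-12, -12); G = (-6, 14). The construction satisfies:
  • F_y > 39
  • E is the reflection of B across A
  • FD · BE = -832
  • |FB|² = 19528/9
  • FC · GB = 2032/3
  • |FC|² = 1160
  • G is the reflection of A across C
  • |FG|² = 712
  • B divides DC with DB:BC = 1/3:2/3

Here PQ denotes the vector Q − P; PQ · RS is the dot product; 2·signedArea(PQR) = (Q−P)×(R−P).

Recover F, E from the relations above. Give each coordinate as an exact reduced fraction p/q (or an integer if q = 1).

1. E_x = 82/3  [E is the reflection of B across A]
2. E_y = 2  [E is the reflection of B across A]
   → E = (82/3, 2)
3. F_x = 0  [FC · GB = 2032/3 ∩ FD · BE = -832]
4. F_y = 40  [FC · GB = 2032/3 ∩ FD · BE = -832]
   → F = (0, 40)

E = (82/3, 2)
F = (0, 40)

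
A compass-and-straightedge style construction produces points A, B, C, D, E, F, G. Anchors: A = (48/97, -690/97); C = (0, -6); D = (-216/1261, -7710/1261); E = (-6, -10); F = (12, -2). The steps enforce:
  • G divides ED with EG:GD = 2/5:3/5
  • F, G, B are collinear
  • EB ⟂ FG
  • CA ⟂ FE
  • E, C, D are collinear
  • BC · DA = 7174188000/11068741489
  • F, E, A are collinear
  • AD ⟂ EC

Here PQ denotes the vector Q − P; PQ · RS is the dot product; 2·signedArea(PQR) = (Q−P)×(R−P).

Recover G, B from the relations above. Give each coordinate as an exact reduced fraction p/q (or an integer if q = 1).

B = (-708560742/114110737, -1083018850/114110737)
G = (-4626/1261, -10650/1261)

1. G_x = -4626/1261  [G divides ED with EG:GD = 2/5:3/5]
2. G_y = -10650/1261  [G divides ED with EG:GD = 2/5:3/5]
   → G = (-4626/1261, -10650/1261)
3. B_x = -708560742/114110737  [F, G, B are collinear ∩ EB ⟂ FG]
4. B_y = -1083018850/114110737  [F, G, B are collinear ∩ EB ⟂ FG]
   → B = (-708560742/114110737, -1083018850/114110737)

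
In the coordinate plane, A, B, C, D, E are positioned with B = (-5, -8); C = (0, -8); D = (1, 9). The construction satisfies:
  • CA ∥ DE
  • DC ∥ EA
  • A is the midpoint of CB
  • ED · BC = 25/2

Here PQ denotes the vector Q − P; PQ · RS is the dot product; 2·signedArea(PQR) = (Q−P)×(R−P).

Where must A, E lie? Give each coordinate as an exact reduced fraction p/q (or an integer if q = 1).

1. A_x = -5/2  [A is the midpoint of CB]
2. A_y = -8  [A is the midpoint of CB]
   → A = (-5/2, -8)
3. E_x = -3/2  [DC ∥ EA ∩ CA ∥ DE]
4. E_y = 9  [DC ∥ EA ∩ CA ∥ DE]
   → E = (-3/2, 9)

A = (-5/2, -8)
E = (-3/2, 9)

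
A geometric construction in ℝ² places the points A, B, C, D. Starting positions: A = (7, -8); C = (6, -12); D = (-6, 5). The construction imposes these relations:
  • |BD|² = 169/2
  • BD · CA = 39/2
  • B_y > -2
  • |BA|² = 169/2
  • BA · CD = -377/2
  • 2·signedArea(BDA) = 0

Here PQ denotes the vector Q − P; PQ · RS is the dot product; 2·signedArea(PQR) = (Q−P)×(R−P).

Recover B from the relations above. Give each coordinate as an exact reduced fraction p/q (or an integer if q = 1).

B = (1/2, -3/2)

1. B_x = 1/2  [2·signedArea(BDA) = 0 ∩ BD · CA = 39/2]
2. B_y = -3/2  [2·signedArea(BDA) = 0 ∩ BD · CA = 39/2]
   → B = (1/2, -3/2)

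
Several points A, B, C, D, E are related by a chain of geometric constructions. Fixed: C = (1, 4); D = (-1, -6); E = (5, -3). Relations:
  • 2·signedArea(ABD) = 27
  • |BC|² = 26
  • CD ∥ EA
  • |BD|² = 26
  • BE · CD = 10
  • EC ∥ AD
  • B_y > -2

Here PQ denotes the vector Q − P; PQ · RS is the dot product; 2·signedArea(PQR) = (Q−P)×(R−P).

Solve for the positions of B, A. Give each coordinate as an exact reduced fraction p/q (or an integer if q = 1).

A = (3, -13)
B = (0, -1)

1. B_x = 0  [line 2·x + 10·y + 10 = 0 ∩ |BD|² = 26]
2. B_y = -1  [line 2·x + 10·y + 10 = 0 ∩ |BD|² = 26]
   → B = (0, -1)
3. A_x = 3  [EC ∥ AD ∩ CD ∥ EA]
4. A_y = -13  [EC ∥ AD ∩ CD ∥ EA]
   → A = (3, -13)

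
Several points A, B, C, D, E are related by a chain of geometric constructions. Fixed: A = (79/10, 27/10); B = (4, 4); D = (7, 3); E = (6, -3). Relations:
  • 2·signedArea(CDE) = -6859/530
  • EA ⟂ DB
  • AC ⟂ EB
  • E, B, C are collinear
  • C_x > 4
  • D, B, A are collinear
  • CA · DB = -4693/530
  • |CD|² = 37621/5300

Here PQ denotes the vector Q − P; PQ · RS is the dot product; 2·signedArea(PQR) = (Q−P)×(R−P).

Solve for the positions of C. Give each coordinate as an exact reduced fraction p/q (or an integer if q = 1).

C = (1229/265, 937/530)

1. C_x = 1229/265  [E, B, C are collinear ∩ AC ⟂ EB]
2. C_y = 937/530  [E, B, C are collinear ∩ AC ⟂ EB]
   → C = (1229/265, 937/530)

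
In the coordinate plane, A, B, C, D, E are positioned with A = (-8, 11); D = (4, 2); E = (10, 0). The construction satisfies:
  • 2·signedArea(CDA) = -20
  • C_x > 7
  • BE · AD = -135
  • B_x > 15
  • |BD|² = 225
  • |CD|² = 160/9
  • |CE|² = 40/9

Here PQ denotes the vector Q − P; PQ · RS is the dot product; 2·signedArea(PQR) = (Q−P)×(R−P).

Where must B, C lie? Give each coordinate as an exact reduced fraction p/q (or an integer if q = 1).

1. B_x = 16  [line -12·x + 9·y + 255 = 0 ∩ |BD|² = 225]
2. B_y = -7  [line -12·x + 9·y + 255 = 0 ∩ |BD|² = 225]
   → B = (16, -7)
3. C_x = 8  [line -9·x + -12·y + 80 = 0 ∩ |CD|² = 160/9]
4. C_y = 2/3  [line -9·x + -12·y + 80 = 0 ∩ |CD|² = 160/9]
   → C = (8, 2/3)

B = (16, -7)
C = (8, 2/3)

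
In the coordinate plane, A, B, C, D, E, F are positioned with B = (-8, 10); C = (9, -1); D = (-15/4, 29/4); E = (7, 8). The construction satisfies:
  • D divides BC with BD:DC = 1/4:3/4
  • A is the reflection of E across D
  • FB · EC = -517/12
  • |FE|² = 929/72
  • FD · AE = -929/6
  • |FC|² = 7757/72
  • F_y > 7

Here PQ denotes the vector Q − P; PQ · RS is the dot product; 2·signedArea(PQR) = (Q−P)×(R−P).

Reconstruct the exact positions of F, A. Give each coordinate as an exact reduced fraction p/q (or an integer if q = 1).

A = (-29/2, 13/2)
F = (41/12, 31/4)

1. A_x = -29/2  [A is the reflection of E across D]
2. A_y = 13/2  [A is the reflection of E across D]
   → A = (-29/2, 13/2)
3. F_x = 41/12  [FD · AE = -929/6 ∩ FB · EC = -517/12]
4. F_y = 31/4  [FD · AE = -929/6 ∩ FB · EC = -517/12]
   → F = (41/12, 31/4)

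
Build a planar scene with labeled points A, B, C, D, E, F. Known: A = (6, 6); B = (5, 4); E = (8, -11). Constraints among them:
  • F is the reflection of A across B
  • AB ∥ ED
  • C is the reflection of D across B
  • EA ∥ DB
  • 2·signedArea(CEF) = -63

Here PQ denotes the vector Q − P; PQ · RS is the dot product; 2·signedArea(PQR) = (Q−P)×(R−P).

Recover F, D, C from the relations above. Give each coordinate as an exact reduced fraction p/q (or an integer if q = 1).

C = (3, 21)
D = (7, -13)
F = (4, 2)

1. F_x = 4  [F is the reflection of A across B]
2. F_y = 2  [F is the reflection of A across B]
   → F = (4, 2)
3. D_x = 7  [EA ∥ DB ∩ AB ∥ ED]
4. D_y = -13  [EA ∥ DB ∩ AB ∥ ED]
   → D = (7, -13)
5. C_x = 3  [C is the reflection of D across B]
6. C_y = 21  [C is the reflection of D across B]
   → C = (3, 21)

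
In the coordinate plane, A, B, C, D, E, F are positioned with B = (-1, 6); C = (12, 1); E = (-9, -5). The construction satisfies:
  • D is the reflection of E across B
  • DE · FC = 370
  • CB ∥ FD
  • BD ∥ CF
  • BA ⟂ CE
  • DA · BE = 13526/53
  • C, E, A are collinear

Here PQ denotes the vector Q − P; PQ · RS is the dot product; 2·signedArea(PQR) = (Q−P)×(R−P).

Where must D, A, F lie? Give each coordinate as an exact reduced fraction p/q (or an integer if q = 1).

1. D_x = 7  [D is the reflection of E across B]
2. D_y = 17  [D is the reflection of E across B]
   → D = (7, 17)
3. A_x = 69/53  [C, E, A are collinear ∩ BA ⟂ CE]
4. A_y = -109/53  [C, E, A are collinear ∩ BA ⟂ CE]
   → A = (69/53, -109/53)
5. F_x = 20  [CB ∥ FD ∩ BD ∥ CF]
6. F_y = 12  [CB ∥ FD ∩ BD ∥ CF]
   → F = (20, 12)

A = (69/53, -109/53)
D = (7, 17)
F = (20, 12)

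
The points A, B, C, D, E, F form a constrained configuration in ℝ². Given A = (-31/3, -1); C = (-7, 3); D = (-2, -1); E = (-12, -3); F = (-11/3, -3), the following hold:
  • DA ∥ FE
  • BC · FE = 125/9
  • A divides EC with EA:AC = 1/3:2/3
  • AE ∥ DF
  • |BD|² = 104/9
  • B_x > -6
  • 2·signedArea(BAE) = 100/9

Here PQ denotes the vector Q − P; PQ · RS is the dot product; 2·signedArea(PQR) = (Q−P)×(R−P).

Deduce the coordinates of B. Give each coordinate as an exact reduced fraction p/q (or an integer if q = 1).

B = (-16/3, -5/3)

1. B_x = -16/3  [2·signedArea(BAE) = 100/9 ∩ BC · FE = 125/9]
2. B_y = -5/3  [2·signedArea(BAE) = 100/9 ∩ BC · FE = 125/9]
   → B = (-16/3, -5/3)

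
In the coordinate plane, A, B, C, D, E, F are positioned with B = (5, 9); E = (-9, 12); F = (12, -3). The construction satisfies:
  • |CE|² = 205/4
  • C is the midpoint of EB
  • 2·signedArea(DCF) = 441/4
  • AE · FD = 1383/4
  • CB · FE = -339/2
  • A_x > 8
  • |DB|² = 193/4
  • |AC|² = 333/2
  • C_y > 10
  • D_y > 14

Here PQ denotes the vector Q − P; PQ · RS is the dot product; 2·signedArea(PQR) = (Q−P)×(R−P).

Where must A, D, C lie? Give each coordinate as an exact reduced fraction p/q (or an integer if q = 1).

A = (17/2, 3)
C = (-2, 21/2)
D = (3/2, 15)

1. C_x = -2  [C is the midpoint of EB]
2. C_y = 21/2  [C is the midpoint of EB]
   → C = (-2, 21/2)
3. D_x = 3/2  [line 27/2·x + 14·y + -921/4 = 0 ∩ |DB|² = 193/4]
4. D_y = 15  [line 27/2·x + 14·y + -921/4 = 0 ∩ |DB|² = 193/4]
   → D = (3/2, 15)
5. A_x = 17/2  [line 21/2·x + -18·y + -141/4 = 0 ∩ |AC|² = 333/2]
6. A_y = 3  [line 21/2·x + -18·y + -141/4 = 0 ∩ |AC|² = 333/2]
   → A = (17/2, 3)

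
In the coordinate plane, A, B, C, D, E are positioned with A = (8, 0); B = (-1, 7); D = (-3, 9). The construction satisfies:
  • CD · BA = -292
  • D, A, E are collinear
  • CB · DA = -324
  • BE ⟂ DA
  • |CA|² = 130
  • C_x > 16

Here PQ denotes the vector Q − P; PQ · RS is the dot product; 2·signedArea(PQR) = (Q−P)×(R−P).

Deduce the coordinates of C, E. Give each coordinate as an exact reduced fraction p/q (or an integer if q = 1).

C = (17, -7)
E = (-83/101, 729/101)

1. C_x = 17  [CB · DA = -324 ∩ CD · BA = -292]
2. C_y = -7  [CB · DA = -324 ∩ CD · BA = -292]
   → C = (17, -7)
3. E_x = -83/101  [D, A, E are collinear ∩ BE ⟂ DA]
4. E_y = 729/101  [D, A, E are collinear ∩ BE ⟂ DA]
   → E = (-83/101, 729/101)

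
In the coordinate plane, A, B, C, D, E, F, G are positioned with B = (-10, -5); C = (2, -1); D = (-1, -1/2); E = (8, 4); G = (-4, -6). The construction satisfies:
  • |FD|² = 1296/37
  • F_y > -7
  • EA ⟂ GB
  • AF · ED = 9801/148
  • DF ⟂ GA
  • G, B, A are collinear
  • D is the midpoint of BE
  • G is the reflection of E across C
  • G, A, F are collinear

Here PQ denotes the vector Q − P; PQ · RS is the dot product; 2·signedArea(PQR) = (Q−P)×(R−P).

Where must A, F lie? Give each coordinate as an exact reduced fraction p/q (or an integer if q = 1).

A = (224/37, -284/37)
F = (-73/37, -469/74)

1. A_x = 224/37  [G, B, A are collinear ∩ EA ⟂ GB]
2. A_y = -284/37  [G, B, A are collinear ∩ EA ⟂ GB]
   → A = (224/37, -284/37)
3. F_x = -73/37  [G, A, F are collinear ∩ DF ⟂ GA]
4. F_y = -469/74  [G, A, F are collinear ∩ DF ⟂ GA]
   → F = (-73/37, -469/74)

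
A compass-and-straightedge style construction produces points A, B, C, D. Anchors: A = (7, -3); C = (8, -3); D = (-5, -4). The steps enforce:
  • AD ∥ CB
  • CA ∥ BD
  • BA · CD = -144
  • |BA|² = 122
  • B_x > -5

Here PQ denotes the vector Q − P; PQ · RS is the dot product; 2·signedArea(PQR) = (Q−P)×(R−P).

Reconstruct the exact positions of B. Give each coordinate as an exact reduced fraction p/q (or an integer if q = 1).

B = (-4, -4)

1. B_x = -4  [CA ∥ BD ∩ AD ∥ CB]
2. B_y = -4  [CA ∥ BD ∩ AD ∥ CB]
   → B = (-4, -4)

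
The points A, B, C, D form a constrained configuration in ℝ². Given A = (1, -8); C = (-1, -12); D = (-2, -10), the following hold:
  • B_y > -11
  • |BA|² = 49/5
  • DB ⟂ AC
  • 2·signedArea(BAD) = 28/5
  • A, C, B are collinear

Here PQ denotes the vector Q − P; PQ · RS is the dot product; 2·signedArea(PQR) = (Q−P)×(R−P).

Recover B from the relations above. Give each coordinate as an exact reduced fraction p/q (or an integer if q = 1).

1. B_x = -2/5  [A, C, B are collinear ∩ DB ⟂ AC]
2. B_y = -54/5  [A, C, B are collinear ∩ DB ⟂ AC]
   → B = (-2/5, -54/5)

B = (-2/5, -54/5)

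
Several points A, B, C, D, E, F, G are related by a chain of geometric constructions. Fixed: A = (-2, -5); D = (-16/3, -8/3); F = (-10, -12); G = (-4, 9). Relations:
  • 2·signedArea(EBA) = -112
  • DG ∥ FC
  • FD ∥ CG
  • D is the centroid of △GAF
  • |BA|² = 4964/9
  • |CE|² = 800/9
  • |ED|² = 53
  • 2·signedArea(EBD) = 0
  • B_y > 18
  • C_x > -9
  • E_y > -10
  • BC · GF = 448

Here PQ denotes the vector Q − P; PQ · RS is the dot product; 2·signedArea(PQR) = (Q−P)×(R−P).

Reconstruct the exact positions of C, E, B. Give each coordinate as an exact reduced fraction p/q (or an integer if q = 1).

1. C_x = -26/3  [FD ∥ CG ∩ DG ∥ FC]
2. C_y = -1/3  [FD ∥ CG ∩ DG ∥ FC]
   → C = (-26/3, -1/3)
3. B_x = 2/3  [line 6·x + 21·y + -389 = 0 ∩ |BA|² = 4964/9]
4. B_y = 55/3  [line 6·x + 21·y + -389 = 0 ∩ |BA|² = 4964/9]
   → B = (2/3, 55/3)
5. E_x = -22/3  [2·signedArea(EBD) = 0 ∩ 2·signedArea(EBA) = -112]
6. E_y = -29/3  [2·signedArea(EBD) = 0 ∩ 2·signedArea(EBA) = -112]
   → E = (-22/3, -29/3)

B = (2/3, 55/3)
C = (-26/3, -1/3)
E = (-22/3, -29/3)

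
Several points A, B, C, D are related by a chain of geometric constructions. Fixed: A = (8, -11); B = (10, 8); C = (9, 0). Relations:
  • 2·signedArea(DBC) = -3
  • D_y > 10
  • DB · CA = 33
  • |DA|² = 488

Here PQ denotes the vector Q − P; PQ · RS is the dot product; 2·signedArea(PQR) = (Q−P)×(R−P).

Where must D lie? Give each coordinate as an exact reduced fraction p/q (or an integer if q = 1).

D = (10, 11)

1. D_x = 10  [2·signedArea(DBC) = -3 ∩ DB · CA = 33]
2. D_y = 11  [2·signedArea(DBC) = -3 ∩ DB · CA = 33]
   → D = (10, 11)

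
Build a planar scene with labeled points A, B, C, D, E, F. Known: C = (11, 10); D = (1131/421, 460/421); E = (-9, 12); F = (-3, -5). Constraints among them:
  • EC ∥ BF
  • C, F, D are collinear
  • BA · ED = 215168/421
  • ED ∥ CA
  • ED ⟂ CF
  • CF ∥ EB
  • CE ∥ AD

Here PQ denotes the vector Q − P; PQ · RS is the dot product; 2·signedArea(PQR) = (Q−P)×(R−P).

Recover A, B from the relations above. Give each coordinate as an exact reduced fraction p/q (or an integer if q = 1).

1. A_x = 9551/421  [CE ∥ AD ∩ ED ∥ CA]
2. A_y = -382/421  [CE ∥ AD ∩ ED ∥ CA]
   → A = (9551/421, -382/421)
3. B_x = -23  [EC ∥ BF ∩ CF ∥ EB]
4. B_y = -3  [EC ∥ BF ∩ CF ∥ EB]
   → B = (-23, -3)

A = (9551/421, -382/421)
B = (-23, -3)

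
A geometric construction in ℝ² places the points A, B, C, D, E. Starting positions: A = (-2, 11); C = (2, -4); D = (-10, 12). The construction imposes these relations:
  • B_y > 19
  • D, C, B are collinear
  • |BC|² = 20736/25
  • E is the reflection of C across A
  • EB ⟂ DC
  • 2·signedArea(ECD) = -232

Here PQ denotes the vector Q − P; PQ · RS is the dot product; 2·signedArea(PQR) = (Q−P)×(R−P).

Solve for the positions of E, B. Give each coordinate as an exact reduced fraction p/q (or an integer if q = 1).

1. E_x = -6  [E is the reflection of C across A]
2. E_y = 26  [E is the reflection of C across A]
   → E = (-6, 26)
3. B_x = -382/25  [D, C, B are collinear ∩ EB ⟂ DC]
4. B_y = 476/25  [D, C, B are collinear ∩ EB ⟂ DC]
   → B = (-382/25, 476/25)

B = (-382/25, 476/25)
E = (-6, 26)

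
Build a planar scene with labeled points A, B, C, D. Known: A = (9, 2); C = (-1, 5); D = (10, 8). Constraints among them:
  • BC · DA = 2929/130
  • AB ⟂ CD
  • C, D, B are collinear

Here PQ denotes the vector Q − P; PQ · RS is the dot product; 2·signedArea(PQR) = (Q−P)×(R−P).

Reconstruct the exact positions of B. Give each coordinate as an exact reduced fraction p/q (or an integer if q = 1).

B = (981/130, 953/130)

1. B_x = 981/130  [C, D, B are collinear ∩ AB ⟂ CD]
2. B_y = 953/130  [C, D, B are collinear ∩ AB ⟂ CD]
   → B = (981/130, 953/130)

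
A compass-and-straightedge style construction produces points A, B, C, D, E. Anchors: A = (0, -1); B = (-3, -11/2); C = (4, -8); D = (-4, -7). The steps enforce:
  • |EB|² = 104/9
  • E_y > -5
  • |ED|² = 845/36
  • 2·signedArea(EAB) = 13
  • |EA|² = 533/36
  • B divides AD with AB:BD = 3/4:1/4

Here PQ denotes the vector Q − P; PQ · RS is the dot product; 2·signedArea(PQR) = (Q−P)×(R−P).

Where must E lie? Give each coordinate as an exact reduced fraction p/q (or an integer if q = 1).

E = (1/3, -29/6)

1. E_x = 1/3  [line 9/2·x + -3·y + -16 = 0 ∩ |EB|² = 104/9]
2. E_y = -29/6  [line 9/2·x + -3·y + -16 = 0 ∩ |EB|² = 104/9]
   → E = (1/3, -29/6)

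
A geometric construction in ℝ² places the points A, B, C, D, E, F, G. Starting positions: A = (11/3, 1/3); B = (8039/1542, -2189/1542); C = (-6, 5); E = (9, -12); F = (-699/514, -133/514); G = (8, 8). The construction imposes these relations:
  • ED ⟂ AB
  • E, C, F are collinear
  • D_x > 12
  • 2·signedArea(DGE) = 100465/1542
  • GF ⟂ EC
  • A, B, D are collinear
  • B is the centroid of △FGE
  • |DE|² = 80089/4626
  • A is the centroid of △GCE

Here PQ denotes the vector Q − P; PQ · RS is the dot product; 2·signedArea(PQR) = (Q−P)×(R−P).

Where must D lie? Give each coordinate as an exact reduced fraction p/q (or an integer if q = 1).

D = (18689/1542, -4753/514)

1. D_x = 18689/1542  [A, B, D are collinear ∩ ED ⟂ AB]
2. D_y = -4753/514  [A, B, D are collinear ∩ ED ⟂ AB]
   → D = (18689/1542, -4753/514)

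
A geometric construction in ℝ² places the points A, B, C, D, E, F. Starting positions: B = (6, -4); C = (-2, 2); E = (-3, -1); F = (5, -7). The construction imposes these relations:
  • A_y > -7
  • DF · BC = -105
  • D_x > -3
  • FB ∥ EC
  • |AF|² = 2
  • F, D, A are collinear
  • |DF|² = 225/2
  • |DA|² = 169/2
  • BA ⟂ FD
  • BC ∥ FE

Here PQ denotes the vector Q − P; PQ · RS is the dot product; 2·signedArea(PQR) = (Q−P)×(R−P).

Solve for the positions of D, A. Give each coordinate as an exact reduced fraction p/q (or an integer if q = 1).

1. D_x = -5/2  [line 8·x + -6·y + 23 = 0 ∩ |DF|² = 225/2]
2. D_y = 1/2  [line 8·x + -6·y + 23 = 0 ∩ |DF|² = 225/2]
   → D = (-5/2, 1/2)
3. A_x = 4  [F, D, A are collinear ∩ BA ⟂ FD]
4. A_y = -6  [F, D, A are collinear ∩ BA ⟂ FD]
   → A = (4, -6)

A = (4, -6)
D = (-5/2, 1/2)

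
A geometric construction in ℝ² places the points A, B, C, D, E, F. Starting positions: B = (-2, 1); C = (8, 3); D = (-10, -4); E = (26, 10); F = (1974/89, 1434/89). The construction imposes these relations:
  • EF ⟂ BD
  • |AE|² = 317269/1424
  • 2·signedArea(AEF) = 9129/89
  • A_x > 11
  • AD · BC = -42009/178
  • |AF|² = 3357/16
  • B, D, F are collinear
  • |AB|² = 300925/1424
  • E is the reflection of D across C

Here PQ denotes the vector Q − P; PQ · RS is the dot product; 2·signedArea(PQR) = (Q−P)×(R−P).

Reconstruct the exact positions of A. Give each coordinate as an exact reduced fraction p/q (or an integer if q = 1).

1. A_x = 2055/178  [AD · BC = -42009/178 ∩ 2·signedArea(AEF) = 9129/89]
2. A_y = 2235/356  [AD · BC = -42009/178 ∩ 2·signedArea(AEF) = 9129/89]
   → A = (2055/178, 2235/356)

A = (2055/178, 2235/356)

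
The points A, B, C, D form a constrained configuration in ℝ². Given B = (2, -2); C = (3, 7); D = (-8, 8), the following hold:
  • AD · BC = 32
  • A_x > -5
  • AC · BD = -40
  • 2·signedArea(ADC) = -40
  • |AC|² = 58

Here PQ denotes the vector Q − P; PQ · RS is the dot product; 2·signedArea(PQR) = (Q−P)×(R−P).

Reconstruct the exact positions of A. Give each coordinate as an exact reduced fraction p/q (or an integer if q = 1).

1. A_x = -4  [AC · BD = -40 ∩ 2·signedArea(ADC) = -40]
2. A_y = 4  [AC · BD = -40 ∩ 2·signedArea(ADC) = -40]
   → A = (-4, 4)

A = (-4, 4)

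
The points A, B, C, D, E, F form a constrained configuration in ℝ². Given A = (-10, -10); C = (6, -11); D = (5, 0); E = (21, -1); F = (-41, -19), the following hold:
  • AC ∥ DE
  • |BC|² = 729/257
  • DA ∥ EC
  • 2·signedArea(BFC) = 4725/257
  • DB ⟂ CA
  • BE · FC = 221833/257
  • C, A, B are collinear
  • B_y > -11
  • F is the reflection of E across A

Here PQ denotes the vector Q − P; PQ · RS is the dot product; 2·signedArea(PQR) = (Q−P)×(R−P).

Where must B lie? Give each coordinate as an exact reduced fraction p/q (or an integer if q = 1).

B = (1110/257, -2800/257)

1. B_x = 1110/257  [C, A, B are collinear ∩ DB ⟂ CA]
2. B_y = -2800/257  [C, A, B are collinear ∩ DB ⟂ CA]
   → B = (1110/257, -2800/257)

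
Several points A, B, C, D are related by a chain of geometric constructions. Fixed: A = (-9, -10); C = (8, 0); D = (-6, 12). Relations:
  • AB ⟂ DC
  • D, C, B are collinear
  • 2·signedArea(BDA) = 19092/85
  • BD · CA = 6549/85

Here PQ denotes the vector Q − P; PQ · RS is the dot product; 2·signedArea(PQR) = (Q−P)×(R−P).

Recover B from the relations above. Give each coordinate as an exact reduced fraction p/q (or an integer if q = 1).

1. B_x = 267/85  [D, C, B are collinear ∩ AB ⟂ DC]
2. B_y = 354/85  [D, C, B are collinear ∩ AB ⟂ DC]
   → B = (267/85, 354/85)

B = (267/85, 354/85)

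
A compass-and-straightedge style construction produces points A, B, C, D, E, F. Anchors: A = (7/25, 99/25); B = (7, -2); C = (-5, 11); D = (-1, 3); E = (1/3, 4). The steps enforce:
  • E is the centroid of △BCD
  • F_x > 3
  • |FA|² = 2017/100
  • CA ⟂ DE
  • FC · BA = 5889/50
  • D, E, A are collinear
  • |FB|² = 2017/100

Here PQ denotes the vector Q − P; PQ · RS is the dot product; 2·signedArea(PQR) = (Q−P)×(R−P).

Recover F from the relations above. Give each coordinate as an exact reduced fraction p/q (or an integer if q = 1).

1. F_x = 91/25  [line 168/25·x + -149/25·y + -931/50 = 0 ∩ |FA|² = 2017/100]
2. F_y = 49/50  [line 168/25·x + -149/25·y + -931/50 = 0 ∩ |FA|² = 2017/100]
   → F = (91/25, 49/50)

F = (91/25, 49/50)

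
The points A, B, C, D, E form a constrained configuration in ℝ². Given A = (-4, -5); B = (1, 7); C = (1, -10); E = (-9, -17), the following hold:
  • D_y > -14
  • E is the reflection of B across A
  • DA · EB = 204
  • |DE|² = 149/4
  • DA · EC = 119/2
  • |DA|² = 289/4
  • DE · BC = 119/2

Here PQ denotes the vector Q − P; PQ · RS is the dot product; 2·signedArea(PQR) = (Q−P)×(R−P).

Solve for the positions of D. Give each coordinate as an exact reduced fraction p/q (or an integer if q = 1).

D = (-4, -27/2)

1. D_x = -4  [DE · BC = 119/2 ∩ DA · EC = 119/2]
2. D_y = -27/2  [DE · BC = 119/2 ∩ DA · EC = 119/2]
   → D = (-4, -27/2)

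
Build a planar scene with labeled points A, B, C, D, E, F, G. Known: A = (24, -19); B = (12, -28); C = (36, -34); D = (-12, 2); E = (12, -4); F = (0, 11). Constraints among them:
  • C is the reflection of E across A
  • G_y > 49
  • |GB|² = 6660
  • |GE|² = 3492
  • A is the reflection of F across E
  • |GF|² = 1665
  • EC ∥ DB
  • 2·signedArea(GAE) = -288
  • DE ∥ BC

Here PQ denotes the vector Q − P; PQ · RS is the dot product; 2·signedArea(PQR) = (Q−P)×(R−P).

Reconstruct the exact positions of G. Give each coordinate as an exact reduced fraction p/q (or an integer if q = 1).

1. G_x = -12  [line -15·x + -12·y + 420 = 0 ∩ |GE|² = 3492]
2. G_y = 50  [line -15·x + -12·y + 420 = 0 ∩ |GE|² = 3492]
   → G = (-12, 50)

G = (-12, 50)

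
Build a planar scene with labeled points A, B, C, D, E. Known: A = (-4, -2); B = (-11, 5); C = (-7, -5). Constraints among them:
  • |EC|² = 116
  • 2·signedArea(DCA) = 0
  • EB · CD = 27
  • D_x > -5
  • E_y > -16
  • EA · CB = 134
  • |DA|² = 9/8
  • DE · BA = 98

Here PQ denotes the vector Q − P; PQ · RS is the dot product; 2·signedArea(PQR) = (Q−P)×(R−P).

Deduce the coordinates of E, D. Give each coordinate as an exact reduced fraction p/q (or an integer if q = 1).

1. E_x = -3  [line 4·x + -10·y + -138 = 0 ∩ |EC|² = 116]
2. E_y = -15  [line 4·x + -10·y + -138 = 0 ∩ |EC|² = 116]
   → E = (-3, -15)
3. D_x = -19/4  [2·signedArea(DCA) = 0 ∩ EB · CD = 27]
4. D_y = -11/4  [2·signedArea(DCA) = 0 ∩ EB · CD = 27]
   → D = (-19/4, -11/4)

D = (-19/4, -11/4)
E = (-3, -15)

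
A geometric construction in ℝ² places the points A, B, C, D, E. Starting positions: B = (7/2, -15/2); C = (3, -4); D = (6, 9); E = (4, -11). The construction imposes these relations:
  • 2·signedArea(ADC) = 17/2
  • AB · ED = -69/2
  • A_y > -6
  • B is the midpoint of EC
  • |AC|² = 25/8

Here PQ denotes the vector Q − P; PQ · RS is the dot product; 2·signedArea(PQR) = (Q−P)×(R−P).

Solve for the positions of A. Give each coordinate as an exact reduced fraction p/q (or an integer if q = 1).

1. A_x = 13/4  [2·signedArea(ADC) = 17/2 ∩ AB · ED = -69/2]
2. A_y = -23/4  [2·signedArea(ADC) = 17/2 ∩ AB · ED = -69/2]
   → A = (13/4, -23/4)

A = (13/4, -23/4)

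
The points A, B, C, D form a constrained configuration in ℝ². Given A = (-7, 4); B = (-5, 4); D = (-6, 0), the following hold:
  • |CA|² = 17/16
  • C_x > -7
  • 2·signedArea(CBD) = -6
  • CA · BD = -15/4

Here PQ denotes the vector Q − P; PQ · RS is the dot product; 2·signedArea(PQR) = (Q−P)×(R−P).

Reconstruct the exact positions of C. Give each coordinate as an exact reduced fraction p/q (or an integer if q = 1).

C = (-27/4, 3)

1. C_x = -27/4  [2·signedArea(CBD) = -6 ∩ CA · BD = -15/4]
2. C_y = 3  [2·signedArea(CBD) = -6 ∩ CA · BD = -15/4]
   → C = (-27/4, 3)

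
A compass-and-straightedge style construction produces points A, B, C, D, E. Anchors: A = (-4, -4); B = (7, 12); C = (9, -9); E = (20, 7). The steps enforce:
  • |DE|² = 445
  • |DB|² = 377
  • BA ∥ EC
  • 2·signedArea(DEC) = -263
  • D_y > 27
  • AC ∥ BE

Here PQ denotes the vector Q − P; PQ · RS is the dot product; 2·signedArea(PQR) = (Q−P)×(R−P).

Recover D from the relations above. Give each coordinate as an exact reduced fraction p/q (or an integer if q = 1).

1. D_x = 18  [line 16·x + -11·y + 20 = 0 ∩ |DE|² = 445]
2. D_y = 28  [line 16·x + -11·y + 20 = 0 ∩ |DE|² = 445]
   → D = (18, 28)

D = (18, 28)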